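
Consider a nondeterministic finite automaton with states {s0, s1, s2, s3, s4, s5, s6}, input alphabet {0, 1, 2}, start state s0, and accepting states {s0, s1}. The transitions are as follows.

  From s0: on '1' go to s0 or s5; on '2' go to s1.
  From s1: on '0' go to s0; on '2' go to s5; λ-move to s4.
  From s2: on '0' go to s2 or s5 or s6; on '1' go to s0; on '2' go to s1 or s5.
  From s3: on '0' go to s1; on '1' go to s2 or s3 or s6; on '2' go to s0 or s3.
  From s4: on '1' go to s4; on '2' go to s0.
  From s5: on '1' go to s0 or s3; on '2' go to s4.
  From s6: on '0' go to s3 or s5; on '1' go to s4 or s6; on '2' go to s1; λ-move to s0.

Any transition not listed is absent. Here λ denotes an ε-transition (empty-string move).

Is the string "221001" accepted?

Yes

Start in {s0}.
Read '2': {s0} → {s1, s4}.
Read '2': {s1, s4} → {s0, s5}.
Read '1': {s0, s5} → {s0, s3, s5}.
Read '0': {s0, s3, s5} → {s1, s4}.
Read '0': {s1, s4} → {s0}.
Read '1': {s0} → {s0, s5}.
The final set {s0, s5} contains the accepting state s0.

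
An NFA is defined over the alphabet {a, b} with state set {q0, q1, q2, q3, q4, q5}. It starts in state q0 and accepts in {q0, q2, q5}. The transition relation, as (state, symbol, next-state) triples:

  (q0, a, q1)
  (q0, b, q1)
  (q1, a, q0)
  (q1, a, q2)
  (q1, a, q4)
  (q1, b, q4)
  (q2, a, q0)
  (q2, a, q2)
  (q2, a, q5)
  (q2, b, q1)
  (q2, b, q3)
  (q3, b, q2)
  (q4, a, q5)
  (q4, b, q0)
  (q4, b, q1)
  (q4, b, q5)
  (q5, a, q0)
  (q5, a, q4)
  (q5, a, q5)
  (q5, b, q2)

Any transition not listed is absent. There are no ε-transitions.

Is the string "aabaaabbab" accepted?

Start in {q0}.
Read 'a': {q0} → {q1}.
Read 'a': {q1} → {q0, q2, q4}.
Read 'b': {q0, q2, q4} → {q0, q1, q3, q5}.
Read 'a': {q0, q1, q3, q5} → {q0, q1, q2, q4, q5}.
Read 'a': {q0, q1, q2, q4, q5} → {q0, q1, q2, q4, q5}.
Read 'a': {q0, q1, q2, q4, q5} → {q0, q1, q2, q4, q5}.
Read 'b': {q0, q1, q2, q4, q5} → {q0, q1, q2, q3, q4, q5}.
Read 'b': {q0, q1, q2, q3, q4, q5} → {q0, q1, q2, q3, q4, q5}.
Read 'a': {q0, q1, q2, q3, q4, q5} → {q0, q1, q2, q4, q5}.
Read 'b': {q0, q1, q2, q4, q5} → {q0, q1, q2, q3, q4, q5}.
The final set {q0, q1, q2, q3, q4, q5} contains the accepting states q0, q2, q5.

Yes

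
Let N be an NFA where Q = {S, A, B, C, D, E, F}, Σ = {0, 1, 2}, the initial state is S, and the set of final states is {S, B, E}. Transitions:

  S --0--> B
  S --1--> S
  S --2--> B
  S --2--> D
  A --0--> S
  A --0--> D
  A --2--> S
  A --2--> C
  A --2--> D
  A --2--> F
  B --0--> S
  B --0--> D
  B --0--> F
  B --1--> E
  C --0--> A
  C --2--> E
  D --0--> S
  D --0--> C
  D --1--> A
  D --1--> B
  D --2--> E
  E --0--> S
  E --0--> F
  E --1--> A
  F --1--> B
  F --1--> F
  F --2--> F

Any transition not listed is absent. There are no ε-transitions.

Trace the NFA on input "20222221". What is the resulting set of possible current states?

Start in {S}.
Read '2': S→{B, D}; now {B, D}.
Read '0': B→{S, D, F}, D→{S, C}; now {S, C, D, F}.
Read '2': S→{B, D}, C→{E}, D→{E}, F→{F}; now {B, D, E, F}.
Read '2': B→∅, D→{E}, E→∅, F→{F}; now {E, F}.
Read '2': E→∅, F→{F}; now {F}.
Read '2': F→{F}; now {F}.
Read '2': F→{F}; now {F}.
Read '1': F→{B, F}; now {B, F}.

{B, F}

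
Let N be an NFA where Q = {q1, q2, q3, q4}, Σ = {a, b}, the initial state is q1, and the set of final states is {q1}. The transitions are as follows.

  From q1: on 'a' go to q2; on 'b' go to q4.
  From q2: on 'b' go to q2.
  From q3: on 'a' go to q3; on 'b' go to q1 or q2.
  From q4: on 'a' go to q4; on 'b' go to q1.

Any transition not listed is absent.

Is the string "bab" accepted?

Yes

Start in {q1}.
Read 'b': q1→{q4}; now {q4}.
Read 'a': q4→{q4}; now {q4}.
Read 'b': q4→{q1}; now {q1}.
The final set {q1} contains the accepting state q1.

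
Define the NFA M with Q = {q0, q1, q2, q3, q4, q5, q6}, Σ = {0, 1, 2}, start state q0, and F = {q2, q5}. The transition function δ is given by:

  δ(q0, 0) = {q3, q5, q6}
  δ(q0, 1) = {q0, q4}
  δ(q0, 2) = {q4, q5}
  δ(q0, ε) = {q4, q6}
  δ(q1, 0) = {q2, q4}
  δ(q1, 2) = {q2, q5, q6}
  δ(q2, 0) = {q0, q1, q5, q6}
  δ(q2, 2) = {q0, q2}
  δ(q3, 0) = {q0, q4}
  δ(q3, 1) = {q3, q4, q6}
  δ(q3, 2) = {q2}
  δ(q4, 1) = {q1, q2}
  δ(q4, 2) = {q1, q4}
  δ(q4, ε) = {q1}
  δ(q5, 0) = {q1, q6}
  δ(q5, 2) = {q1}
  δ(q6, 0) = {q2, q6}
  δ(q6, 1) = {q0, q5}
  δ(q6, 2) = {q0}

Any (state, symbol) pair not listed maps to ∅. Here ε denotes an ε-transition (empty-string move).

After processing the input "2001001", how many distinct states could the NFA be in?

Start: ε-closure({q0}) = {q0, q1, q4, q6}.
Read '2': {q0, q1, q4, q6} → {q0, q1, q2, q4, q5, q6}.
Read '0': {q0, q1, q2, q4, q5, q6} → {q0, q1, q2, q3, q4, q5, q6}.
Read '0': {q0, q1, q2, q3, q4, q5, q6} → {q0, q1, q2, q3, q4, q5, q6}.
Read '1': {q0, q1, q2, q3, q4, q5, q6} → {q0, q1, q2, q3, q4, q5, q6}.
Read '0': {q0, q1, q2, q3, q4, q5, q6} → {q0, q1, q2, q3, q4, q5, q6}.
Read '0': {q0, q1, q2, q3, q4, q5, q6} → {q0, q1, q2, q3, q4, q5, q6}.
Read '1': {q0, q1, q2, q3, q4, q5, q6} → {q0, q1, q2, q3, q4, q5, q6}.
That set has 7 states.

7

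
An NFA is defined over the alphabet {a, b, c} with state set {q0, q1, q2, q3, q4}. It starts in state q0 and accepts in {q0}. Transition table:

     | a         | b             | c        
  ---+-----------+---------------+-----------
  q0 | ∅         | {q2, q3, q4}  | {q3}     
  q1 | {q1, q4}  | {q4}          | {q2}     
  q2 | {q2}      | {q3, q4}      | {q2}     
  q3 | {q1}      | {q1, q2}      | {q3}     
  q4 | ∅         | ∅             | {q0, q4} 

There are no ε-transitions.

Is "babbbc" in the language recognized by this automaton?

Start in {q0}.
Read 'b': q0→{q2, q3, q4}; now {q2, q3, q4}.
Read 'a': q2→{q2}, q3→{q1}, q4→∅; now {q1, q2}.
Read 'b': q1→{q4}, q2→{q3, q4}; now {q3, q4}.
Read 'b': q3→{q1, q2}, q4→∅; now {q1, q2}.
Read 'b': q1→{q4}, q2→{q3, q4}; now {q3, q4}.
Read 'c': q3→{q3}, q4→{q0, q4}; now {q0, q3, q4}.
The final set {q0, q3, q4} contains the accepting state q0.

Yes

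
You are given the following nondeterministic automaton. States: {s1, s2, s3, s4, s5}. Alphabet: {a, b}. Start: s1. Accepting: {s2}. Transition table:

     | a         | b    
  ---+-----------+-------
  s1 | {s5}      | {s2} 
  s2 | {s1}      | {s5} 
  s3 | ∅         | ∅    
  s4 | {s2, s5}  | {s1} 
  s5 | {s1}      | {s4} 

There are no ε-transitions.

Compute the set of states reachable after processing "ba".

{s1}

Start in {s1}.
Read 'b': s1→{s2}; now {s2}.
Read 'a': s2→{s1}; now {s1}.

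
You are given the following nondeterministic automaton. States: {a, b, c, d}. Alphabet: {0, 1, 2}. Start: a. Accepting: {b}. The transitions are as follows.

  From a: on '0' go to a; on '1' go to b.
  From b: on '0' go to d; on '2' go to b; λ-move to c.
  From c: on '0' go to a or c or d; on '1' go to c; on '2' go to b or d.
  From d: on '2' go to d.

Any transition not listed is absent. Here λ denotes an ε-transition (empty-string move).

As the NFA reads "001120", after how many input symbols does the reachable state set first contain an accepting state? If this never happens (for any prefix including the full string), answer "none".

3

Start in {a}.
Read '0': a→{a}; now {a}.
Read '0': a→{a}; now {a}.
Read '1': a→{b}; union {b}; ε-closure = {b, c}.
None of the earlier sets intersect F, but {b, c} does.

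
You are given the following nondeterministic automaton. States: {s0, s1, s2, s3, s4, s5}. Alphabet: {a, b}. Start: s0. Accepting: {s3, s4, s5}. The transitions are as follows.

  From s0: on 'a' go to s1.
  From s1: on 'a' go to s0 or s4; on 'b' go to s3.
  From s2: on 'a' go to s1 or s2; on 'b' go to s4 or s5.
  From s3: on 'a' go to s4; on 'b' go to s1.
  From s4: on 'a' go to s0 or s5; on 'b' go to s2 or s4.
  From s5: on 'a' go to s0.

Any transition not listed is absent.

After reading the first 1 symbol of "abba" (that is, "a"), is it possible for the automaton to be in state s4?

Start in {s0}.
Read 'a': s0→{s1}; now {s1}.
State s4 is not in {s1}.

No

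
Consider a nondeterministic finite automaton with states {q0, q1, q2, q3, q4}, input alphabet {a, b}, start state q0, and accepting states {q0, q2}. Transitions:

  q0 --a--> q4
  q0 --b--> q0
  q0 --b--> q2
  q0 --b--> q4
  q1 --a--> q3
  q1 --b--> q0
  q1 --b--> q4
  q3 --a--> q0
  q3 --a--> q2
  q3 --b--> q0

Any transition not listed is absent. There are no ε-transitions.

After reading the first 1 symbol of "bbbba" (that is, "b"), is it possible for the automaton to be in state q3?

Start in {q0}.
Read 'b': {q0} → {q0, q2, q4}.
State q3 is not in {q0, q2, q4}.

No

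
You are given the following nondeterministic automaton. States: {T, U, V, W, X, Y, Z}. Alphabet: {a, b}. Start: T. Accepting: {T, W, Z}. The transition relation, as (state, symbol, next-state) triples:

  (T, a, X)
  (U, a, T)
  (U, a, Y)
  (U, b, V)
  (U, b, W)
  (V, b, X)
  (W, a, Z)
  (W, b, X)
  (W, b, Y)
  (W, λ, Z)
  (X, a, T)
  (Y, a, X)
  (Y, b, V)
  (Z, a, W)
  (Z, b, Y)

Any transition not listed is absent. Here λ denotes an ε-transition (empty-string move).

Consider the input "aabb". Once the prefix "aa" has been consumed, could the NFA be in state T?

Yes

Start in {T}.
Read 'a': T→{X}; now {X}.
Read 'a': X→{T}; now {T}.
State T is in {T}.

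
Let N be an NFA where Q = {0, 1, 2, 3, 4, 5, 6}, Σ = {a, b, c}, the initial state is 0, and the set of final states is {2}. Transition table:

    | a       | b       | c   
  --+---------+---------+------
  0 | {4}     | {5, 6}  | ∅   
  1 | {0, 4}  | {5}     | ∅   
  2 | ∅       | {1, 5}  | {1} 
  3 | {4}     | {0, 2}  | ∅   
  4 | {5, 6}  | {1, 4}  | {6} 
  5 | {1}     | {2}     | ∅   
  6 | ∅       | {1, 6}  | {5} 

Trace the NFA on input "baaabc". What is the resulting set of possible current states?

{1, 5, 6}

Start in {0}.
Read 'b': 0→{5, 6}; now {5, 6}.
Read 'a': 5→{1}, 6→∅; now {1}.
Read 'a': 1→{0, 4}; now {0, 4}.
Read 'a': 0→{4}, 4→{5, 6}; now {4, 5, 6}.
Read 'b': 4→{1, 4}, 5→{2}, 6→{1, 6}; now {1, 2, 4, 6}.
Read 'c': 1→∅, 2→{1}, 4→{6}, 6→{5}; now {1, 5, 6}.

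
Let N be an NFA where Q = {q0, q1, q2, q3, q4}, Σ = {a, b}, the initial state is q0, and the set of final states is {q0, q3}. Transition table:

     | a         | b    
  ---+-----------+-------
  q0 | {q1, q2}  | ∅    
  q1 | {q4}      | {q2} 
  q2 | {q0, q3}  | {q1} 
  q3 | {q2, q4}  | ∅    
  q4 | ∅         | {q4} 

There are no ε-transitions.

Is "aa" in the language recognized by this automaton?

Yes

Start in {q0}.
Read 'a': q0→{q1, q2}; now {q1, q2}.
Read 'a': q1→{q4}, q2→{q0, q3}; now {q0, q3, q4}.
The final set {q0, q3, q4} contains the accepting states q0, q3.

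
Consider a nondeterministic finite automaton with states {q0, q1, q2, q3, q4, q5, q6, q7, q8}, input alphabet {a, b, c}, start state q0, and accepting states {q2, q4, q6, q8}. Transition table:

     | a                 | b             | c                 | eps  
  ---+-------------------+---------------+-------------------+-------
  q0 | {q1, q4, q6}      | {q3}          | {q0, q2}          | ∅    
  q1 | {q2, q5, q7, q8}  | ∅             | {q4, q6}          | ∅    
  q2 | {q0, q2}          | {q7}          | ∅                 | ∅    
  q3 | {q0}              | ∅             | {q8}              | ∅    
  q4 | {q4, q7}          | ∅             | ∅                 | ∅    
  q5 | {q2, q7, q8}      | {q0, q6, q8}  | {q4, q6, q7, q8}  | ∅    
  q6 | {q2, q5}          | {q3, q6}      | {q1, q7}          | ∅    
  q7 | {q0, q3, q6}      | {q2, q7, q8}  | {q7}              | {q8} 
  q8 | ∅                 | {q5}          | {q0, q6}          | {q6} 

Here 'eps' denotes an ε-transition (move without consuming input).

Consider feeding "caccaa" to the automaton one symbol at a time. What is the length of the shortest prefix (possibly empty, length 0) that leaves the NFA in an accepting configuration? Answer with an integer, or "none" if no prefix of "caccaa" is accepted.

1

Start in {q0}.
Read 'c': q0→{q0, q2}; now {q0, q2}.
None of the earlier sets intersect F, but {q0, q2} does.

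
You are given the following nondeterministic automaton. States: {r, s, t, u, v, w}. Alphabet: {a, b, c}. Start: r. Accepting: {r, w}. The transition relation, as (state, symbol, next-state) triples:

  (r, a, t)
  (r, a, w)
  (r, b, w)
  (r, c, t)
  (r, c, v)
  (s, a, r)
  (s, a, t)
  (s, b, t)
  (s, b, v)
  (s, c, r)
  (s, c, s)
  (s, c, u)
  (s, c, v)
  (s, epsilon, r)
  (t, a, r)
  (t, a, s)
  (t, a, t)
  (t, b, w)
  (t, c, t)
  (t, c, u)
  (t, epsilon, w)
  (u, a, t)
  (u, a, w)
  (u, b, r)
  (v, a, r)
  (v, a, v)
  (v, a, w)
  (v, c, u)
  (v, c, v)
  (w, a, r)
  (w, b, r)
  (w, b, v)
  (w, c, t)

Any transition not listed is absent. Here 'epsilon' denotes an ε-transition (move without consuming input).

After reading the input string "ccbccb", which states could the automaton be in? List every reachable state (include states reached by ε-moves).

{r, v, w}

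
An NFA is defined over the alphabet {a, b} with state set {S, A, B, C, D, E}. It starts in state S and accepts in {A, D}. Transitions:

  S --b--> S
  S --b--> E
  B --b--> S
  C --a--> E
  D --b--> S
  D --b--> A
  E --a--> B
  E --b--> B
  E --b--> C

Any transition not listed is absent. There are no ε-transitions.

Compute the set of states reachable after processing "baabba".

∅

Start in {S}.
Read 'b': S→{S, E}; now {S, E}.
Read 'a': S→∅, E→{B}; now {B}.
Read 'a': B→∅; now ∅.
The set is empty and remains empty for the remaining 3 symbols.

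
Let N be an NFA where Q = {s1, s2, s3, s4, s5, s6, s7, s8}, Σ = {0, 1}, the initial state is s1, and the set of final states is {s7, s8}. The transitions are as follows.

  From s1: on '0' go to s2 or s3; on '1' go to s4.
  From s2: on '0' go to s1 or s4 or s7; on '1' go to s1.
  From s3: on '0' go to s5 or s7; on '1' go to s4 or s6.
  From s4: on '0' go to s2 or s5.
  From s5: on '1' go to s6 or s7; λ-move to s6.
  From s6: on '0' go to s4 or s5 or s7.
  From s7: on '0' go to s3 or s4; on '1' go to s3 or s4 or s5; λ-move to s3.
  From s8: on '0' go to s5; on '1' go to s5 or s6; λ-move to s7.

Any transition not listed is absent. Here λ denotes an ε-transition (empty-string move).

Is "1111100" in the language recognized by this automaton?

No

Start in {s1}.
Read '1': s1→{s4}; now {s4}.
Read '1': s4→∅; now ∅.
The set is empty and remains empty for the remaining 5 symbols.
The final set ∅ contains no accepting state.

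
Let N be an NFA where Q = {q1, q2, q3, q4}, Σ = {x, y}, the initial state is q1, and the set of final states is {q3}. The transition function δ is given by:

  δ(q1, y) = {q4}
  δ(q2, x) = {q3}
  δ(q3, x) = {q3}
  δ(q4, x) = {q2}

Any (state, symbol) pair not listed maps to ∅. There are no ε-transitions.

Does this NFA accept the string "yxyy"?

No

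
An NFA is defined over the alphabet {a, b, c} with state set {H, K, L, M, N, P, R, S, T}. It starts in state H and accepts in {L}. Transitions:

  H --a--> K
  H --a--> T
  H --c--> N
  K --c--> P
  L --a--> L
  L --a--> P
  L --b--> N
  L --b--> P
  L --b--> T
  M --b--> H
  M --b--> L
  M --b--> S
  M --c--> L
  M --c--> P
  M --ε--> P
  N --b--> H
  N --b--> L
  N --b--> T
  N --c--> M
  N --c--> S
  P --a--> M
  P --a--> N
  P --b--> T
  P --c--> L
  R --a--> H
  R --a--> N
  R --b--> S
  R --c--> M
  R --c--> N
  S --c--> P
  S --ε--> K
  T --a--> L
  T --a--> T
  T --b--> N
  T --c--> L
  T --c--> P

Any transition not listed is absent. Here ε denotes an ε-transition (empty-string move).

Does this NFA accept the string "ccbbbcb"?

Yes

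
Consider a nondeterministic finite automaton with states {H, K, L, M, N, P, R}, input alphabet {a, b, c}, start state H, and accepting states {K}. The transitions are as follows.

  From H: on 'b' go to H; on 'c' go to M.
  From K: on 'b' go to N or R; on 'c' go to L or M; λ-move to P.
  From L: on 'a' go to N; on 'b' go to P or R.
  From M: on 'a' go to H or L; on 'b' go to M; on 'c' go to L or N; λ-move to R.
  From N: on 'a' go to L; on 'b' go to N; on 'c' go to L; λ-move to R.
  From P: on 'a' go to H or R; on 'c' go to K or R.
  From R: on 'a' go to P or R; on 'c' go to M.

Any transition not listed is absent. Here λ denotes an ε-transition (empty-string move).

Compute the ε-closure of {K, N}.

Begin with {K, N}.
ε-move K → P; add P.
ε-move N → R; add R.

{K, N, P, R}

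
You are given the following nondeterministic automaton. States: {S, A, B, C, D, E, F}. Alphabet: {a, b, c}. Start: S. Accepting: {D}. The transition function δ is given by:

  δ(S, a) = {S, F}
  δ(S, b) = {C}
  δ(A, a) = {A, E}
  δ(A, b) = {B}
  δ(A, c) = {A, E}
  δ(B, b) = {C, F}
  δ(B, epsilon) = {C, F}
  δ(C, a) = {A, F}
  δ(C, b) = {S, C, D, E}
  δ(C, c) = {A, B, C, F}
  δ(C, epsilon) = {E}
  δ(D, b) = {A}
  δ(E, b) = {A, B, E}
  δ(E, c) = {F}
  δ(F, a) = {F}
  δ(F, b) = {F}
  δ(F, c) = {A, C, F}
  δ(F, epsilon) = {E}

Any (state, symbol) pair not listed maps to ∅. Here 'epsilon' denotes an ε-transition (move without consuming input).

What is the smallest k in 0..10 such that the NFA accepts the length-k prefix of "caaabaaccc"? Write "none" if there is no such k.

none

Start in {S}.
Read 'c': {S} → ∅.
The set is empty and remains empty for the remaining 9 symbols.
No reachable set along the way intersects F.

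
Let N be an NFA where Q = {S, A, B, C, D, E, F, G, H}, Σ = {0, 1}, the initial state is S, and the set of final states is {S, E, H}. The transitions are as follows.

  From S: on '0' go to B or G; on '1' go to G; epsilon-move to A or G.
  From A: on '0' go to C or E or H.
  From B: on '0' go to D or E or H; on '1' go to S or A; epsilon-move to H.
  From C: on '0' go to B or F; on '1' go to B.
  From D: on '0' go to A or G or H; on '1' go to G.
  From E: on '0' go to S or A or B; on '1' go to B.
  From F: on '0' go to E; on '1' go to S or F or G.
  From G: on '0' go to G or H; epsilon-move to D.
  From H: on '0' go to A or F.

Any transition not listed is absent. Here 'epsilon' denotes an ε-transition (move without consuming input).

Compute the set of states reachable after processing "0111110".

{A, D, G, H}

Start: ε-closure({S}) = {S, A, D, G}.
Read '0': {S, A, D, G} → {A, B, C, D, E, G, H}.
Read '1': {A, B, C, D, E, G, H} → {S, A, B, D, G, H}.
Read '1': {S, A, B, D, G, H} → {S, A, D, G}.
Read '1': {S, A, D, G} → {D, G}.
Read '1': {D, G} → {D, G}.
Read '1': {D, G} → {D, G}.
Read '0': {D, G} → {A, D, G, H}.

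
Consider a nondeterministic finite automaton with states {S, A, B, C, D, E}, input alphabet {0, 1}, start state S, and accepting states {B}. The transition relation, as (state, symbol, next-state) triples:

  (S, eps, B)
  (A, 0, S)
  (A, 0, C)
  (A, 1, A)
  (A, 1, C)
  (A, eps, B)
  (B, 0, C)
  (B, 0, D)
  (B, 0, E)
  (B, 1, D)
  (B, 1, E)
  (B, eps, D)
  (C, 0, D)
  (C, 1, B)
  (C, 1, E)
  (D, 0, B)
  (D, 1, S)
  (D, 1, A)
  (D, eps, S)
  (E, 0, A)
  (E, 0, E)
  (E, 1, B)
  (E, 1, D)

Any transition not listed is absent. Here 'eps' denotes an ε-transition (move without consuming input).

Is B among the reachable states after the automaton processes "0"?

Yes

Start: ε-closure({S}) = {S, B, D}.
Read '0': S→∅, B→{C, D, E}, D→{B}; union {B, C, D, E}; ε-closure = {S, B, C, D, E}.
State B is in {S, B, C, D, E}.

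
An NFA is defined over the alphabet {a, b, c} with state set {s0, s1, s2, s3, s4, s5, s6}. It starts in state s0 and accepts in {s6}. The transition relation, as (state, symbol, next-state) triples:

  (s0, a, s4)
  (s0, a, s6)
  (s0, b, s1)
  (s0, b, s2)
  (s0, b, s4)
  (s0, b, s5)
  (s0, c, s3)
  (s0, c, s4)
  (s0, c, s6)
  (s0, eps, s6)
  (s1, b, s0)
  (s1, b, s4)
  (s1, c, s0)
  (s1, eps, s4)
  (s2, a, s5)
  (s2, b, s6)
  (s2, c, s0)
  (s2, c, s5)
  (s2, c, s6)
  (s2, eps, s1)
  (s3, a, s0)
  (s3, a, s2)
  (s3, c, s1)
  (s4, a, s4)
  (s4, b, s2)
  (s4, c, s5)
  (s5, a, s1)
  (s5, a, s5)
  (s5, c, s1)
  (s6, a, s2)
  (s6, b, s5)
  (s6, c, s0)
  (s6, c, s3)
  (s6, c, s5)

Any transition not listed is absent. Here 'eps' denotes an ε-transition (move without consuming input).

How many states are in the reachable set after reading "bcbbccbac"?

Start: ε-closure({s0}) = {s0, s6}.
Read 'b': s0→{s1, s2, s4, s5}, s6→{s5}; now {s1, s2, s4, s5}.
Read 'c': s1→{s0}, s2→{s0, s5, s6}, s4→{s5}, s5→{s1}; union {s0, s1, s5, s6}; ε-closure = {s0, s1, s4, s5, s6}.
Read 'b': s0→{s1, s2, s4, s5}, s1→{s0, s4}, s4→{s2}, s5→∅, s6→{s5}; union {s0, s1, s2, s4, s5}; ε-closure = {s0, s1, s2, s4, s5, s6}.
Read 'b': s0→{s1, s2, s4, s5}, s1→{s0, s4}, s2→{s6}, s4→{s2}, s5→∅, s6→{s5}; now {s0, s1, s2, s4, s5, s6}.
Read 'c': s0→{s3, s4, s6}, s1→{s0}, s2→{s0, s5, s6}, s4→{s5}, s5→{s1}, s6→{s0, s3, s5}; now {s0, s1, s3, s4, s5, s6}.
Read 'c': s0→{s3, s4, s6}, s1→{s0}, s3→{s1}, s4→{s5}, s5→{s1}, s6→{s0, s3, s5}; now {s0, s1, s3, s4, s5, s6}.
Read 'b': s0→{s1, s2, s4, s5}, s1→{s0, s4}, s3→∅, s4→{s2}, s5→∅, s6→{s5}; union {s0, s1, s2, s4, s5}; ε-closure = {s0, s1, s2, s4, s5, s6}.
Read 'a': s0→{s4, s6}, s1→∅, s2→{s5}, s4→{s4}, s5→{s1, s5}, s6→{s2}; now {s1, s2, s4, s5, s6}.
Read 'c': s1→{s0}, s2→{s0, s5, s6}, s4→{s5}, s5→{s1}, s6→{s0, s3, s5}; union {s0, s1, s3, s5, s6}; ε-closure = {s0, s1, s3, s4, s5, s6}.
That set has 6 states.

6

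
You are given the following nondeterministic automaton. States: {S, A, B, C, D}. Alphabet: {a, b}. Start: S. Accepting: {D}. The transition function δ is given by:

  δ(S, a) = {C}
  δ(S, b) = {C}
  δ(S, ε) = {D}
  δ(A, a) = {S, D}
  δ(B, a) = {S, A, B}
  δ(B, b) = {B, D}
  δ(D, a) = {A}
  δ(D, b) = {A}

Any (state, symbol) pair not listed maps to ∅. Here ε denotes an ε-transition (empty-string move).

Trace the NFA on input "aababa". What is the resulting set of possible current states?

Start: ε-closure({S}) = {S, D}.
Read 'a': {S, D} → {A, C}.
Read 'a': {A, C} → {S, D}.
Read 'b': {S, D} → {A, C}.
Read 'a': {A, C} → {S, D}.
Read 'b': {S, D} → {A, C}.
Read 'a': {A, C} → {S, D}.

{S, D}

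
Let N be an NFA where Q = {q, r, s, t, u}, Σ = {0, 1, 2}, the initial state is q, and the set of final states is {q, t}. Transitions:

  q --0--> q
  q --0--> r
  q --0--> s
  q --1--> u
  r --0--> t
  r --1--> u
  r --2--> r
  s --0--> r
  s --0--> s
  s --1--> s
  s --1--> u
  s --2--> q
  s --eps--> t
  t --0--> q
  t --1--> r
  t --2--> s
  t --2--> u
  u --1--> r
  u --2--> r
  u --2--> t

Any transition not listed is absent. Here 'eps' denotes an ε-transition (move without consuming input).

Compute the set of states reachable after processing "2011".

∅

Start in {q}.
Read '2': q→∅; now ∅.
The set is empty and remains empty for the remaining 3 symbols.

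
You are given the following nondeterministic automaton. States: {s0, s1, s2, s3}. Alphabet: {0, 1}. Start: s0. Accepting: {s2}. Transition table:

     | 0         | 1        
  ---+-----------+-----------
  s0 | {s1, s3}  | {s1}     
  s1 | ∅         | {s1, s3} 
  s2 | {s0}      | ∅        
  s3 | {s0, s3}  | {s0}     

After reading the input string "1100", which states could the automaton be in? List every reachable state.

{s0, s1, s3}

Start in {s0}.
Read '1': s0→{s1}; now {s1}.
Read '1': s1→{s1, s3}; now {s1, s3}.
Read '0': s1→∅, s3→{s0, s3}; now {s0, s3}.
Read '0': s0→{s1, s3}, s3→{s0, s3}; now {s0, s1, s3}.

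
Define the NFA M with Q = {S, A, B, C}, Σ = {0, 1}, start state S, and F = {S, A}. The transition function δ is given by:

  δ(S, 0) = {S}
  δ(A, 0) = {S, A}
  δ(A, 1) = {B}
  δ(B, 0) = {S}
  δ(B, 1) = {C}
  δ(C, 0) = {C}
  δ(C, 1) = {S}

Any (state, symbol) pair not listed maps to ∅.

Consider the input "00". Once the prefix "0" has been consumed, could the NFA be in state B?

Start in {S}.
Read '0': {S} → {S}.
State B is not in {S}.

No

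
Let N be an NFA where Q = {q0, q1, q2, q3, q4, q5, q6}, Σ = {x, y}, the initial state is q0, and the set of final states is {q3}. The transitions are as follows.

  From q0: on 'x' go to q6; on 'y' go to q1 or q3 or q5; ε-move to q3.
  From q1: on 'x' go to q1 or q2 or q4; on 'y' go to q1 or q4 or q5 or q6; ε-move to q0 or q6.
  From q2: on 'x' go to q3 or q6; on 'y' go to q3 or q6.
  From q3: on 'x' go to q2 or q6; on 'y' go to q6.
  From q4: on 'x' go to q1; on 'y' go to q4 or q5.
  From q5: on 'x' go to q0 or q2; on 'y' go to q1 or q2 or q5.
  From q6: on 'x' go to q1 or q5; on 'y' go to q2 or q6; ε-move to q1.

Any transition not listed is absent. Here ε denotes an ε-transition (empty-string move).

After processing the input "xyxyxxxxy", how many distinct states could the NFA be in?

Start: ε-closure({q0}) = {q0, q3}.
Read 'x': q0→{q6}, q3→{q2, q6}; union {q2, q6}; ε-closure = {q0, q1, q2, q3, q6}.
Read 'y': q0→{q1, q3, q5}, q1→{q1, q4, q5, q6}, q2→{q3, q6}, q3→{q6}, q6→{q2, q6}; union {q1, q2, q3, q4, q5, q6}; ε-closure = {q0, q1, q2, q3, q4, q5, q6}.
Read 'x': q0→{q6}, q1→{q1, q2, q4}, q2→{q3, q6}, q3→{q2, q6}, q4→{q1}, q5→{q0, q2}, q6→{q1, q5}; now {q0, q1, q2, q3, q4, q5, q6}.
Read 'y': q0→{q1, q3, q5}, q1→{q1, q4, q5, q6}, q2→{q3, q6}, q3→{q6}, q4→{q4, q5}, q5→{q1, q2, q5}, q6→{q2, q6}; union {q1, q2, q3, q4, q5, q6}; ε-closure = {q0, q1, q2, q3, q4, q5, q6}.
Read 'x': q0→{q6}, q1→{q1, q2, q4}, q2→{q3, q6}, q3→{q2, q6}, q4→{q1}, q5→{q0, q2}, q6→{q1, q5}; now {q0, q1, q2, q3, q4, q5, q6}.
Read 'x': q0→{q6}, q1→{q1, q2, q4}, q2→{q3, q6}, q3→{q2, q6}, q4→{q1}, q5→{q0, q2}, q6→{q1, q5}; now {q0, q1, q2, q3, q4, q5, q6}.
Read 'x': q0→{q6}, q1→{q1, q2, q4}, q2→{q3, q6}, q3→{q2, q6}, q4→{q1}, q5→{q0, q2}, q6→{q1, q5}; now {q0, q1, q2, q3, q4, q5, q6}.
Read 'x': q0→{q6}, q1→{q1, q2, q4}, q2→{q3, q6}, q3→{q2, q6}, q4→{q1}, q5→{q0, q2}, q6→{q1, q5}; now {q0, q1, q2, q3, q4, q5, q6}.
Read 'y': q0→{q1, q3, q5}, q1→{q1, q4, q5, q6}, q2→{q3, q6}, q3→{q6}, q4→{q4, q5}, q5→{q1, q2, q5}, q6→{q2, q6}; union {q1, q2, q3, q4, q5, q6}; ε-closure = {q0, q1, q2, q3, q4, q5, q6}.
That set has 7 states.

7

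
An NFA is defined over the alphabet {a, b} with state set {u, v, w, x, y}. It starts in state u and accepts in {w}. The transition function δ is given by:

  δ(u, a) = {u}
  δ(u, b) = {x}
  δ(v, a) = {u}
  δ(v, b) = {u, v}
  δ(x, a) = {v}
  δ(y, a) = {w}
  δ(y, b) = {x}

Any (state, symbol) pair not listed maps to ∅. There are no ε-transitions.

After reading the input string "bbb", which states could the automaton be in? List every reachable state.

Start in {u}.
Read 'b': u→{x}; now {x}.
Read 'b': x→∅; now ∅.
The set is empty and remains empty for the remaining 1 symbol.

∅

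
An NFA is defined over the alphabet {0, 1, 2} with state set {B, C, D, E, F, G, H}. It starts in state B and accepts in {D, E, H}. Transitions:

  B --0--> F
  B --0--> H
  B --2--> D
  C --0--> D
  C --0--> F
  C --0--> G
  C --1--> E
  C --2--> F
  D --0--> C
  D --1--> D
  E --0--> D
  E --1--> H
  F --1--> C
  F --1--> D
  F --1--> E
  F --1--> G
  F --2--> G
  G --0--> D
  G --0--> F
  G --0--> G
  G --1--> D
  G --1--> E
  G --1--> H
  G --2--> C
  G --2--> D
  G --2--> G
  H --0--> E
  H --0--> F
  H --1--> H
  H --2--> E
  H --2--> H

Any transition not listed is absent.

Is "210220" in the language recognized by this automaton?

Yes

Start in {B}.
Read '2': B→{D}; now {D}.
Read '1': D→{D}; now {D}.
Read '0': D→{C}; now {C}.
Read '2': C→{F}; now {F}.
Read '2': F→{G}; now {G}.
Read '0': G→{D, F, G}; now {D, F, G}.
The final set {D, F, G} contains the accepting state D.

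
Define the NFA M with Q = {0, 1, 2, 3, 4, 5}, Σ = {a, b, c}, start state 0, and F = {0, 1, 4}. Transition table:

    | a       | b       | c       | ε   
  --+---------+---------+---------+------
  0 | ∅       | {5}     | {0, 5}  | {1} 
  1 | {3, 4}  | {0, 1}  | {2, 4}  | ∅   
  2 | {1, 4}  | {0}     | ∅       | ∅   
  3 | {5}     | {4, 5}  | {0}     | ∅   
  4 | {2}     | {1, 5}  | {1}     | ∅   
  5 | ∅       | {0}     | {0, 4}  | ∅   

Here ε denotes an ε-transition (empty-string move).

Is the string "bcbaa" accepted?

Start: ε-closure({0}) = {0, 1}.
Read 'b': {0, 1} → {0, 1, 5}.
Read 'c': {0, 1, 5} → {0, 1, 2, 4, 5}.
Read 'b': {0, 1, 2, 4, 5} → {0, 1, 5}.
Read 'a': {0, 1, 5} → {3, 4}.
Read 'a': {3, 4} → {2, 5}.
The final set {2, 5} contains no accepting state.

No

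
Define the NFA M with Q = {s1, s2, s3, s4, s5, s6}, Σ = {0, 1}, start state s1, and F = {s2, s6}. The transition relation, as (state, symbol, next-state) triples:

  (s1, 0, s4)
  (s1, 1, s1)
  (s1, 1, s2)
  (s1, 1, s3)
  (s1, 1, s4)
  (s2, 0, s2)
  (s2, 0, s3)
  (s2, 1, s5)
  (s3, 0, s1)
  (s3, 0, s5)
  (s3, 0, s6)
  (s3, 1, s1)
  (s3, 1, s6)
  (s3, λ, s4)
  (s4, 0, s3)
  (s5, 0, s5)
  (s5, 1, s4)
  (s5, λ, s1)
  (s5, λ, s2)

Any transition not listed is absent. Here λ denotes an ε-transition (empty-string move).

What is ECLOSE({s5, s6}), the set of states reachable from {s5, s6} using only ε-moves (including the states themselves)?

{s1, s2, s5, s6}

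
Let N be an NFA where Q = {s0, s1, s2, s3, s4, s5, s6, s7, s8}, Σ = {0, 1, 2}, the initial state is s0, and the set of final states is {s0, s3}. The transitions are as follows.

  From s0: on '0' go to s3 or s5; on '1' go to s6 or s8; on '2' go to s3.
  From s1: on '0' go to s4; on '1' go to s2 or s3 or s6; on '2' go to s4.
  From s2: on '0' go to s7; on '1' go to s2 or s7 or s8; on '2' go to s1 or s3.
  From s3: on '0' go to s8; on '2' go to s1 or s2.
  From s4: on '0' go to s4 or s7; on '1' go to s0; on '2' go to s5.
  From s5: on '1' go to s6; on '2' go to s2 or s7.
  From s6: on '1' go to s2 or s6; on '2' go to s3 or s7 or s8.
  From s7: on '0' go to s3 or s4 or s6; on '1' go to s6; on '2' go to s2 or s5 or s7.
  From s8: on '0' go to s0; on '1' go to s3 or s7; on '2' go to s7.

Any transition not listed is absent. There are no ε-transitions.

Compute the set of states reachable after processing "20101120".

{s0, s3, s4, s6, s7, s8}

Start in {s0}.
Read '2': s0→{s3}; now {s3}.
Read '0': s3→{s8}; now {s8}.
Read '1': s8→{s3, s7}; now {s3, s7}.
Read '0': s3→{s8}, s7→{s3, s4, s6}; now {s3, s4, s6, s8}.
Read '1': s3→∅, s4→{s0}, s6→{s2, s6}, s8→{s3, s7}; now {s0, s2, s3, s6, s7}.
Read '1': s0→{s6, s8}, s2→{s2, s7, s8}, s3→∅, s6→{s2, s6}, s7→{s6}; now {s2, s6, s7, s8}.
Read '2': s2→{s1, s3}, s6→{s3, s7, s8}, s7→{s2, s5, s7}, s8→{s7}; now {s1, s2, s3, s5, s7, s8}.
Read '0': s1→{s4}, s2→{s7}, s3→{s8}, s5→∅, s7→{s3, s4, s6}, s8→{s0}; now {s0, s3, s4, s6, s7, s8}.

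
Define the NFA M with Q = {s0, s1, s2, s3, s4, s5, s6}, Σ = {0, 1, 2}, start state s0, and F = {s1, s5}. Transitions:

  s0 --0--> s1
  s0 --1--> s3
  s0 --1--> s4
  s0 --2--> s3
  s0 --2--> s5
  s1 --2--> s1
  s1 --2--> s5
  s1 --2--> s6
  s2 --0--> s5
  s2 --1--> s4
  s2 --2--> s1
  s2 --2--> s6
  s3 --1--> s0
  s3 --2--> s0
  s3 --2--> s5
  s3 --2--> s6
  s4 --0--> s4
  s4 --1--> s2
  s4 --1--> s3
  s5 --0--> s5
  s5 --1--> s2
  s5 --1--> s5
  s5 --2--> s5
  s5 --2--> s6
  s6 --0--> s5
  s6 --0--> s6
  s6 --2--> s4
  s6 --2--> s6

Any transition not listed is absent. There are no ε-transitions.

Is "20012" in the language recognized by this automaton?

Yes

Start in {s0}.
Read '2': s0→{s3, s5}; now {s3, s5}.
Read '0': s3→∅, s5→{s5}; now {s5}.
Read '0': s5→{s5}; now {s5}.
Read '1': s5→{s2, s5}; now {s2, s5}.
Read '2': s2→{s1, s6}, s5→{s5, s6}; now {s1, s5, s6}.
The final set {s1, s5, s6} contains the accepting states s1, s5.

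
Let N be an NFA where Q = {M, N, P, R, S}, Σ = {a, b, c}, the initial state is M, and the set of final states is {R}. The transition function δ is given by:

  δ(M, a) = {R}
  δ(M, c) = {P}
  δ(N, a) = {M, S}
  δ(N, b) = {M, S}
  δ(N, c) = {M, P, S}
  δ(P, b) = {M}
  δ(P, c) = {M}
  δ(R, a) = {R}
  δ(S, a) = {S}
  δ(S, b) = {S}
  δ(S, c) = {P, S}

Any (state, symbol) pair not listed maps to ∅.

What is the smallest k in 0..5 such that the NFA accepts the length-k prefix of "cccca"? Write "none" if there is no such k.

Start in {M}.
Read 'c': {M} → {P}.
Read 'c': {P} → {M}.
Read 'c': {M} → {P}.
Read 'c': {P} → {M}.
Read 'a': {M} → {R}.
None of the earlier sets intersect F, but {R} does.

5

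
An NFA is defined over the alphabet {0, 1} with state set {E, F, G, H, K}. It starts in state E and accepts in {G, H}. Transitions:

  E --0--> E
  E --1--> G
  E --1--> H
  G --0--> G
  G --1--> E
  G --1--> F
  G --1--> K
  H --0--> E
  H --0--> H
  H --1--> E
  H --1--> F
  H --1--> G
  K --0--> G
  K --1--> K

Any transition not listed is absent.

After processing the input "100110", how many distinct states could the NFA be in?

Start in {E}.
Read '1': {E} → {G, H}.
Read '0': {G, H} → {E, G, H}.
Read '0': {E, G, H} → {E, G, H}.
Read '1': {E, G, H} → {E, F, G, H, K}.
Read '1': {E, F, G, H, K} → {E, F, G, H, K}.
Read '0': {E, F, G, H, K} → {E, G, H}.
That set has 3 states.

3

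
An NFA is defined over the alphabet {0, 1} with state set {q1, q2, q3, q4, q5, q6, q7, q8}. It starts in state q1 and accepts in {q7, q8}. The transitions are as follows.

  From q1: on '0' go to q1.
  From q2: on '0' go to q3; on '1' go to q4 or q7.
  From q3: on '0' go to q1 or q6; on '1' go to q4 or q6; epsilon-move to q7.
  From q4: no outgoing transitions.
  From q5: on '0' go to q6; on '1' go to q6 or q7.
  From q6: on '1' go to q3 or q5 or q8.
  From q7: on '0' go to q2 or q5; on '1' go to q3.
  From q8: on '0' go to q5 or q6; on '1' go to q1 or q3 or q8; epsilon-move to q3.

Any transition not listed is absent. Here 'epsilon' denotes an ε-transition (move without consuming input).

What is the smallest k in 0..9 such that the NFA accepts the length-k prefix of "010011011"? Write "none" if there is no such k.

none

Start in {q1}.
Read '0': q1→{q1}; now {q1}.
Read '1': q1→∅; now ∅.
The set is empty and remains empty for the remaining 7 symbols.
No reachable set along the way intersects F.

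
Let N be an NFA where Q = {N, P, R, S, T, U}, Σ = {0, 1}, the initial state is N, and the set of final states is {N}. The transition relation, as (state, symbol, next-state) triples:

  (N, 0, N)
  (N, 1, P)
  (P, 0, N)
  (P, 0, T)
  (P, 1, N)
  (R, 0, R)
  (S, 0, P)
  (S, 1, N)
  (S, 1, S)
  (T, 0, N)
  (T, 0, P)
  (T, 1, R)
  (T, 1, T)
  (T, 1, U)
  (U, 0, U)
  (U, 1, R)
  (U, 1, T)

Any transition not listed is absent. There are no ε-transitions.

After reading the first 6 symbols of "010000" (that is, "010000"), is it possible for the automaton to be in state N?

Start in {N}.
Read '0': {N} → {N}.
Read '1': {N} → {P}.
Read '0': {P} → {N, T}.
Read '0': {N, T} → {N, P}.
Read '0': {N, P} → {N, T}.
Read '0': {N, T} → {N, P}.
State N is in {N, P}.

Yes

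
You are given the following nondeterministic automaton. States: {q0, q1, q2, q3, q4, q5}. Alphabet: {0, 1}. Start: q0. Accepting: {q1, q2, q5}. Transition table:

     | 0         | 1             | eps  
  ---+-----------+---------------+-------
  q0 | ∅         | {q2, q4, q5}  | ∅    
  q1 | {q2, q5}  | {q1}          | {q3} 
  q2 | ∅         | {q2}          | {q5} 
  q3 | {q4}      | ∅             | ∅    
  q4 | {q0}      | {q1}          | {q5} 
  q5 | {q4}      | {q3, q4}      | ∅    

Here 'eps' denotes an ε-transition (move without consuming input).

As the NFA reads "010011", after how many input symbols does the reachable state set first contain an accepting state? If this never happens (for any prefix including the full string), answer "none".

Start in {q0}.
Read '0': q0→∅; now ∅.
The set is empty and remains empty for the remaining 5 symbols.
No reachable set along the way intersects F.

none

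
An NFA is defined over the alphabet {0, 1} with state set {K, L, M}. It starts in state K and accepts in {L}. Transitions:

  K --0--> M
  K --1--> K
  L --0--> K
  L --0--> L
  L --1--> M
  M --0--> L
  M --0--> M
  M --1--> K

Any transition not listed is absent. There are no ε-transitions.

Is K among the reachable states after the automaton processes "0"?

No

Start in {K}.
Read '0': K→{M}; now {M}.
State K is not in {M}.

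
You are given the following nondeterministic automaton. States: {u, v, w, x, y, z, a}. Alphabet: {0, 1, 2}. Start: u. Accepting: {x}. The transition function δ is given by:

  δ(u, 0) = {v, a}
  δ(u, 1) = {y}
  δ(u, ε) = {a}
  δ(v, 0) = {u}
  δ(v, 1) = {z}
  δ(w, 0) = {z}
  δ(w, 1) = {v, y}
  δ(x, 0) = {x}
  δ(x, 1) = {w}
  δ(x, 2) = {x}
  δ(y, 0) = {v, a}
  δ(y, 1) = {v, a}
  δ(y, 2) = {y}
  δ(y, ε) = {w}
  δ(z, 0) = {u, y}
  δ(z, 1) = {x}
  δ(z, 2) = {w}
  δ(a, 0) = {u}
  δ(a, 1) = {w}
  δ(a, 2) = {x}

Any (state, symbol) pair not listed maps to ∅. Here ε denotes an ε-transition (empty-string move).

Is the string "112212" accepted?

Yes

Start: ε-closure({u}) = {u, a}.
Read '1': {u, a} → {w, y}.
Read '1': {w, y} → {v, w, y, a}.
Read '2': {v, w, y, a} → {w, x, y}.
Read '2': {w, x, y} → {w, x, y}.
Read '1': {w, x, y} → {v, w, y, a}.
Read '2': {v, w, y, a} → {w, x, y}.
The final set {w, x, y} contains the accepting state x.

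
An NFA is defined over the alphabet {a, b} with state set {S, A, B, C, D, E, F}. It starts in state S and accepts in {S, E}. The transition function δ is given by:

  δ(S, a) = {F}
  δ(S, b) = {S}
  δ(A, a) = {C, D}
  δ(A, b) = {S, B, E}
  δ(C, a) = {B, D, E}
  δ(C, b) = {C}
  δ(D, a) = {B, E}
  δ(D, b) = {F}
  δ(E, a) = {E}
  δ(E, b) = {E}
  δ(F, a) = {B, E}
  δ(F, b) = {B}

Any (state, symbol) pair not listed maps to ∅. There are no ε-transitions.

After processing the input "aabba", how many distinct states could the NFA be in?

Start in {S}.
Read 'a': {S} → {F}.
Read 'a': {F} → {B, E}.
Read 'b': {B, E} → {E}.
Read 'b': {E} → {E}.
Read 'a': {E} → {E}.
That set has 1 state.

1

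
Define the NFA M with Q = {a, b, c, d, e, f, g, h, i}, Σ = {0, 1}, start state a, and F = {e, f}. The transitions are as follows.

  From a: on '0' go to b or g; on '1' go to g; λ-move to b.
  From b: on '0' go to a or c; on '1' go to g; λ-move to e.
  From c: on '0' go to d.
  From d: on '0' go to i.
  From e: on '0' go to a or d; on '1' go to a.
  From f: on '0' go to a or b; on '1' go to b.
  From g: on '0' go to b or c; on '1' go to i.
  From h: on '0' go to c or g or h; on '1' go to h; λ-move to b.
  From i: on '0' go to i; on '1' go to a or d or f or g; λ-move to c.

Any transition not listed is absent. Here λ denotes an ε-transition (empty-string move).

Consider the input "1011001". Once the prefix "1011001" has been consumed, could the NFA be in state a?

Yes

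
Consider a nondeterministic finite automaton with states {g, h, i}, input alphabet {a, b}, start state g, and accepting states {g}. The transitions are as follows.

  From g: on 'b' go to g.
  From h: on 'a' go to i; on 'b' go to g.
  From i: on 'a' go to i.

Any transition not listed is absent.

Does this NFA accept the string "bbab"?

No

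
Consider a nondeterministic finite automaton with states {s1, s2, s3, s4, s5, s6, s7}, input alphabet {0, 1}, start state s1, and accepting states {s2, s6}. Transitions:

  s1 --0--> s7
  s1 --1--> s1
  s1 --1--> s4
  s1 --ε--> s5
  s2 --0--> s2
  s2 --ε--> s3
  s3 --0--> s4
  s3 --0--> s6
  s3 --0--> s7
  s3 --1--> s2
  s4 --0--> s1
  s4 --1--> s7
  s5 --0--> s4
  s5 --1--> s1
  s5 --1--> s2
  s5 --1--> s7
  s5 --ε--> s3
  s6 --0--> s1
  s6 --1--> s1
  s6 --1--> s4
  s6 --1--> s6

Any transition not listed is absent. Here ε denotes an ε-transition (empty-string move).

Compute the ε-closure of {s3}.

{s3}

Begin with {s3}.
No ε-moves leave this set, so the closure equals the set itself.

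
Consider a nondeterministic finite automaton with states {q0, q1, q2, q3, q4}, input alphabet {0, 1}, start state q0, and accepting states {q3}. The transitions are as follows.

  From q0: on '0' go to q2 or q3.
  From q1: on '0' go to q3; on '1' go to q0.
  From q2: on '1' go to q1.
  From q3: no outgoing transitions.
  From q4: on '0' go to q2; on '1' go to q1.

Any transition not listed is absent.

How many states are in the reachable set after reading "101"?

0

Start in {q0}.
Read '1': {q0} → ∅.
The set is empty and remains empty for the remaining 2 symbols.
That set has 0 states.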